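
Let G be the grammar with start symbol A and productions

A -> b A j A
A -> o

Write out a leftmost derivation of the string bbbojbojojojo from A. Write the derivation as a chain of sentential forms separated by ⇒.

A ⇒ bAjA ⇒ bbAjAjA ⇒ bbbAjAjAjA ⇒ bbbojAjAjA ⇒ bbbojbAjAjAjA ⇒ bbbojbojAjAjA ⇒ bbbojbojojAjA ⇒ bbbojbojojojA ⇒ bbbojbojojojo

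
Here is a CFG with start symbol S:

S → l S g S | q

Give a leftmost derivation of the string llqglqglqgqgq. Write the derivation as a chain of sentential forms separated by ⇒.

S ⇒ lSgS ⇒ llSgSgS ⇒ llqgSgS ⇒ llqglSgSgS ⇒ llqglqgSgS ⇒ llqglqglSgSgS ⇒ llqglqglqgSgS ⇒ llqglqglqgqgS ⇒ llqglqglqgqgq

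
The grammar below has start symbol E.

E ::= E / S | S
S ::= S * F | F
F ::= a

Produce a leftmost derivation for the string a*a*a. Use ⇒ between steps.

E ⇒ S   [E ::= S]
S ⇒ S*F   [S ::= S * F]
S*F ⇒ S*F*F   [S ::= S * F]
S*F*F ⇒ F*F*F   [S ::= F]
F*F*F ⇒ a*F*F   [F ::= a]
a*F*F ⇒ a*a*F   [F ::= a]
a*a*F ⇒ a*a*a   [F ::= a]

E ⇒ S ⇒ S*F ⇒ S*F*F ⇒ F*F*F ⇒ a*F*F ⇒ a*a*F ⇒ a*a*a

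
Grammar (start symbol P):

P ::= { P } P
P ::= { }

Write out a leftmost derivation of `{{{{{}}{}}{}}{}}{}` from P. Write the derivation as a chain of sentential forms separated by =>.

P => {P}P   [P ::= { P } P]
{P}P => {{P}P}P   [P ::= { P } P]
{{P}P}P => {{{P}P}P}P   [P ::= { P } P]
{{{P}P}P}P => {{{{P}P}P}P}P   [P ::= { P } P]
{{{{P}P}P}P}P => {{{{{}}P}P}P}P   [P ::= { }]
{{{{{}}P}P}P}P => {{{{{}}{}}P}P}P   [P ::= { }]
{{{{{}}{}}P}P}P => {{{{{}}{}}{}}P}P   [P ::= { }]
{{{{{}}{}}{}}P}P => {{{{{}}{}}{}}{}}P   [P ::= { }]
{{{{{}}{}}{}}{}}P => {{{{{}}{}}{}}{}}{}   [P ::= { }]

P => {P}P => {{P}P}P => {{{P}P}P}P => {{{{P}P}P}P}P => {{{{{}}P}P}P}P => {{{{{}}{}}P}P}P => {{{{{}}{}}{}}P}P => {{{{{}}{}}{}}{}}P => {{{{{}}{}}{}}{}}{}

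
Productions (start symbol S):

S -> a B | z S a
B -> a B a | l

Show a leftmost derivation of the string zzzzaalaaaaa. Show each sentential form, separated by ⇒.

S ⇒ zSa ⇒ zzSaa ⇒ zzzSaaa ⇒ zzzzSaaaa ⇒ zzzzaBaaaa ⇒ zzzzaaBaaaaa ⇒ zzzzaalaaaaa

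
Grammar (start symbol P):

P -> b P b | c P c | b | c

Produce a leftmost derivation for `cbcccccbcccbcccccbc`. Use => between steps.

P => cPc => cbPbc => cbcPcbc => cbccPccbc => cbcccPcccbc => cbccccPccccbc => cbcccccPcccccbc => cbcccccbPbcccccbc => cbcccccbcPcbcccccbc => cbcccccbcccbcccccbc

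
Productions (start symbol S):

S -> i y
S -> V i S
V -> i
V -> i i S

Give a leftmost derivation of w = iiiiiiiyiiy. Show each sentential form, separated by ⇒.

S ⇒ ViS   [S -> V i S]
ViS ⇒ iiS   [V -> i]
iiS ⇒ iiViS   [S -> V i S]
iiViS ⇒ iiiiSiS   [V -> i i S]
iiiiSiS ⇒ iiiiViSiS   [S -> V i S]
iiiiViSiS ⇒ iiiiiiSiS   [V -> i]
iiiiiiSiS ⇒ iiiiiiiyiS   [S -> i y]
iiiiiiiyiS ⇒ iiiiiiiyiiy   [S -> i y]

S⇒ViS⇒iiS⇒iiViS⇒iiiiSiS⇒iiiiViSiS⇒iiiiiiSiS⇒iiiiiiiyiS⇒iiiiiiiyiiy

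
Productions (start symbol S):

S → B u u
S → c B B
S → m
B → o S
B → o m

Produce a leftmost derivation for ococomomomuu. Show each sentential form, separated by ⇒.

S ⇒ Buu ⇒ oSuu ⇒ ocBBuu ⇒ ocoSBuu ⇒ ococBBBuu ⇒ ococoSBBuu ⇒ ococomBBuu ⇒ ococomomBuu ⇒ ococomomomuu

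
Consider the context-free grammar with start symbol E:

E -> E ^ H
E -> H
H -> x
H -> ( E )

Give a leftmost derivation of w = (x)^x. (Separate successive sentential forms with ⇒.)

E ⇒ E^H ⇒ H^H ⇒ (E)^H ⇒ (H)^H ⇒ (x)^H ⇒ (x)^x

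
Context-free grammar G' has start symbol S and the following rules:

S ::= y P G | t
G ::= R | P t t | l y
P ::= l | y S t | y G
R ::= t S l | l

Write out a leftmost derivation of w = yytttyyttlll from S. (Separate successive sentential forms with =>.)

S=>yPG=>yyStG=>yyttG=>yyttR=>yytttSl=>yytttyPGl=>yytttyyGGl=>yytttyyRGl=>yytttyytSlGl=>yytttyyttlGl=>yytttyyttlRl=>yytttyyttlll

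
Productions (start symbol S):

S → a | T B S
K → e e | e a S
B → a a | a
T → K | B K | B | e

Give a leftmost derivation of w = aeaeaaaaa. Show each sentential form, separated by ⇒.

S ⇒ TBS ⇒ BKBS ⇒ aKBS ⇒ aeaSBS ⇒ aeaTBSBS ⇒ aeaeBSBS ⇒ aeaeaaSBS ⇒ aeaeaaaBS ⇒ aeaeaaaaS ⇒ aeaeaaaaa

S ⇒ TBS   [S → T B S]
TBS ⇒ BKBS   [T → B K]
BKBS ⇒ aKBS   [B → a]
aKBS ⇒ aeaSBS   [K → e a S]
aeaSBS ⇒ aeaTBSBS   [S → T B S]
aeaTBSBS ⇒ aeaeBSBS   [T → e]
aeaeBSBS ⇒ aeaeaaSBS   [B → a a]
aeaeaaSBS ⇒ aeaeaaaBS   [S → a]
aeaeaaaBS ⇒ aeaeaaaaS   [B → a]
aeaeaaaaS ⇒ aeaeaaaaa   [S → a]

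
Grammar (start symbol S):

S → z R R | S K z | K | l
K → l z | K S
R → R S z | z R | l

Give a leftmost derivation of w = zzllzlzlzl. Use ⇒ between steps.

S ⇒ zRR   [S → z R R]
zRR ⇒ zRSzR   [R → R S z]
zRSzR ⇒ zzRSzR   [R → z R]
zzRSzR ⇒ zzRSzSzR   [R → R S z]
zzRSzSzR ⇒ zzRSzSzSzR   [R → R S z]
zzRSzSzSzR ⇒ zzlSzSzSzR   [R → l]
zzlSzSzSzR ⇒ zzllzSzSzR   [S → l]
zzllzSzSzR ⇒ zzllzlzSzR   [S → l]
zzllzlzSzR ⇒ zzllzlzlzR   [S → l]
zzllzlzlzR ⇒ zzllzlzlzl   [R → l]

S⇒zRR⇒zRSzR⇒zzRSzR⇒zzRSzSzR⇒zzRSzSzSzR⇒zzlSzSzSzR⇒zzllzSzSzR⇒zzllzlzSzR⇒zzllzlzlzR⇒zzllzlzlzl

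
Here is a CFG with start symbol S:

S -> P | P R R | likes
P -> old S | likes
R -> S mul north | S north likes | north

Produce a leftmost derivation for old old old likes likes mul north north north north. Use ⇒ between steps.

S ⇒ P R R   [S -> P R R]
P R R ⇒ old S R R   [P -> old S]
old S R R ⇒ old P R R   [S -> P]
old P R R ⇒ old old S R R   [P -> old S]
old old S R R ⇒ old old P R R   [S -> P]
old old P R R ⇒ old old old S R R   [P -> old S]
old old old S R R ⇒ old old old P R R R R   [S -> P R R]
old old old P R R R R ⇒ old old old likes R R R R   [P -> likes]
old old old likes R R R R ⇒ old old old likes S mul north R R R   [R -> S mul north]
old old old likes S mul north R R R ⇒ old old old likes P mul north R R R   [S -> P]
old old old likes P mul north R R R ⇒ old old old likes likes mul north R R R   [P -> likes]
old old old likes likes mul north R R R ⇒ old old old likes likes mul north north R R   [R -> north]
old old old likes likes mul north north R R ⇒ old old old likes likes mul north north north R   [R -> north]
old old old likes likes mul north north north R ⇒ old old old likes likes mul north north north north   [R -> north]

S ⇒ P R R ⇒ old S R R ⇒ old P R R ⇒ old old S R R ⇒ old old P R R ⇒ old old old S R R ⇒ old old old P R R R R ⇒ old old old likes R R R R ⇒ old old old likes S mul north R R R ⇒ old old old likes P mul north R R R ⇒ old old old likes likes mul north R R R ⇒ old old old likes likes mul north north R R ⇒ old old old likes likes mul north north north R ⇒ old old old likes likes mul north north north north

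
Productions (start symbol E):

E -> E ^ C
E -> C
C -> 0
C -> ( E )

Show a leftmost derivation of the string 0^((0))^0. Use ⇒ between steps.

E⇒E^C⇒E^C^C⇒C^C^C⇒0^C^C⇒0^(E)^C⇒0^(C)^C⇒0^((E))^C⇒0^((C))^C⇒0^((0))^C⇒0^((0))^0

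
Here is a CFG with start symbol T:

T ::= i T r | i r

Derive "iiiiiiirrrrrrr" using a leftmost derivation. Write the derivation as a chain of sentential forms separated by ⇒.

T ⇒ iTr ⇒ iiTrr ⇒ iiiTrrr ⇒ iiiiTrrrr ⇒ iiiiiTrrrrr ⇒ iiiiiiTrrrrrr ⇒ iiiiiiirrrrrrr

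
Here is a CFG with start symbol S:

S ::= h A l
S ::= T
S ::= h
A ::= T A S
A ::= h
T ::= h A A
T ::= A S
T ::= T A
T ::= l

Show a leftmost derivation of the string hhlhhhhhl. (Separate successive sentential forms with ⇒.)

S⇒hAl⇒hTASl⇒hhAAASl⇒hhTASAASl⇒hhlASAASl⇒hhlhSAASl⇒hhlhhAASl⇒hhlhhhASl⇒hhlhhhhSl⇒hhlhhhhhl

S ⇒ hAl   [S ::= h A l]
hAl ⇒ hTASl   [A ::= T A S]
hTASl ⇒ hhAAASl   [T ::= h A A]
hhAAASl ⇒ hhTASAASl   [A ::= T A S]
hhTASAASl ⇒ hhlASAASl   [T ::= l]
hhlASAASl ⇒ hhlhSAASl   [A ::= h]
hhlhSAASl ⇒ hhlhhAASl   [S ::= h]
hhlhhAASl ⇒ hhlhhhASl   [A ::= h]
hhlhhhASl ⇒ hhlhhhhSl   [A ::= h]
hhlhhhhSl ⇒ hhlhhhhhl   [S ::= h]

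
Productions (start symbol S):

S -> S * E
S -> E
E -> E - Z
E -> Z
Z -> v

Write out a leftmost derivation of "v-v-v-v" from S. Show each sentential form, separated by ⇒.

S ⇒ E ⇒ E-Z ⇒ E-Z-Z ⇒ E-Z-Z-Z ⇒ Z-Z-Z-Z ⇒ v-Z-Z-Z ⇒ v-v-Z-Z ⇒ v-v-v-Z ⇒ v-v-v-v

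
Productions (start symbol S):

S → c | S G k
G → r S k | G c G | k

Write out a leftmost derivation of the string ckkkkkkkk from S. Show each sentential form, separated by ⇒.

S ⇒ SGk   [S → S G k]
SGk ⇒ SGkGk   [S → S G k]
SGkGk ⇒ SGkGkGk   [S → S G k]
SGkGkGk ⇒ SGkGkGkGk   [S → S G k]
SGkGkGkGk ⇒ cGkGkGkGk   [S → c]
cGkGkGkGk ⇒ ckkGkGkGk   [G → k]
ckkGkGkGk ⇒ ckkkkGkGk   [G → k]
ckkkkGkGk ⇒ ckkkkkkGk   [G → k]
ckkkkkkGk ⇒ ckkkkkkkk   [G → k]

S ⇒ SGk ⇒ SGkGk ⇒ SGkGkGk ⇒ SGkGkGkGk ⇒ cGkGkGkGk ⇒ ckkGkGkGk ⇒ ckkkkGkGk ⇒ ckkkkkkGk ⇒ ckkkkkkkk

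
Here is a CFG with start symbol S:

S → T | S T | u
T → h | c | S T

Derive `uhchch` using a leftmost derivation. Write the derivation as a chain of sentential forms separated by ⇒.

S⇒T⇒ST⇒STT⇒STTT⇒TTTT⇒STTTT⇒TTTTT⇒STTTTT⇒uTTTTT⇒uhTTTT⇒uhcTTT⇒uhchTT⇒uhchcT⇒uhchch

S ⇒ T   [S → T]
T ⇒ ST   [T → S T]
ST ⇒ STT   [S → S T]
STT ⇒ STTT   [S → S T]
STTT ⇒ TTTT   [S → T]
TTTT ⇒ STTTT   [T → S T]
STTTT ⇒ TTTTT   [S → T]
TTTTT ⇒ STTTTT   [T → S T]
STTTTT ⇒ uTTTTT   [S → u]
uTTTTT ⇒ uhTTTT   [T → h]
uhTTTT ⇒ uhcTTT   [T → c]
uhcTTT ⇒ uhchTT   [T → h]
uhchTT ⇒ uhchcT   [T → c]
uhchcT ⇒ uhchch   [T → h]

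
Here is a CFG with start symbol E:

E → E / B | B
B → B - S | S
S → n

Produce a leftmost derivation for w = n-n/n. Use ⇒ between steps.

E ⇒ E/B ⇒ B/B ⇒ B-S/B ⇒ S-S/B ⇒ n-S/B ⇒ n-n/B ⇒ n-n/S ⇒ n-n/n

E ⇒ E/B   [E → E / B]
E/B ⇒ B/B   [E → B]
B/B ⇒ B-S/B   [B → B - S]
B-S/B ⇒ S-S/B   [B → S]
S-S/B ⇒ n-S/B   [S → n]
n-S/B ⇒ n-n/B   [S → n]
n-n/B ⇒ n-n/S   [B → S]
n-n/S ⇒ n-n/n   [S → n]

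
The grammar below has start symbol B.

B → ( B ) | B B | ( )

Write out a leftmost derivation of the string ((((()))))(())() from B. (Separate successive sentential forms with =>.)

B=>BB=>(B)B=>((B))B=>(((B)))B=>((((B))))B=>((((()))))B=>((((()))))BB=>((((()))))(B)B=>((((()))))(())B=>((((()))))(())()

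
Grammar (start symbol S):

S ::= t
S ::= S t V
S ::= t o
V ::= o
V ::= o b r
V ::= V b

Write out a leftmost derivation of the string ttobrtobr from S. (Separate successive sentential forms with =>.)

S => StV => StVtV => ttVtV => ttobrtV => ttobrtobr

S => StV   [S ::= S t V]
StV => StVtV   [S ::= S t V]
StVtV => ttVtV   [S ::= t]
ttVtV => ttobrtV   [V ::= o b r]
ttobrtV => ttobrtobr   [V ::= o b r]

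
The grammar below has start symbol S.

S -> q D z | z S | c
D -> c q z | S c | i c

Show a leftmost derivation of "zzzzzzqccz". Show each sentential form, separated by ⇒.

S⇒zS⇒zzS⇒zzzS⇒zzzzS⇒zzzzzS⇒zzzzzzS⇒zzzzzzqDz⇒zzzzzzqScz⇒zzzzzzqccz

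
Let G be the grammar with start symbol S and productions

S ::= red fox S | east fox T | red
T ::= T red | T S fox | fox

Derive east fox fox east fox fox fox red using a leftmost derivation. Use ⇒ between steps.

S ⇒ east fox T ⇒ east fox T red ⇒ east fox T S fox red ⇒ east fox fox S fox red ⇒ east fox fox east fox T fox red ⇒ east fox fox east fox fox fox red

S ⇒ east fox T   [S ::= east fox T]
east fox T ⇒ east fox T red   [T ::= T red]
east fox T red ⇒ east fox T S fox red   [T ::= T S fox]
east fox T S fox red ⇒ east fox fox S fox red   [T ::= fox]
east fox fox S fox red ⇒ east fox fox east fox T fox red   [S ::= east fox T]
east fox fox east fox T fox red ⇒ east fox fox east fox fox fox red   [T ::= fox]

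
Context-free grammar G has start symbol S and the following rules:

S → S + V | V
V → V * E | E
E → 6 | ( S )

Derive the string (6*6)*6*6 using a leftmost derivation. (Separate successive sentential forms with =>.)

S => V   [S → V]
V => V*E   [V → V * E]
V*E => V*E*E   [V → V * E]
V*E*E => E*E*E   [V → E]
E*E*E => (S)*E*E   [E → ( S )]
(S)*E*E => (V)*E*E   [S → V]
(V)*E*E => (V*E)*E*E   [V → V * E]
(V*E)*E*E => (E*E)*E*E   [V → E]
(E*E)*E*E => (6*E)*E*E   [E → 6]
(6*E)*E*E => (6*6)*E*E   [E → 6]
(6*6)*E*E => (6*6)*6*E   [E → 6]
(6*6)*6*E => (6*6)*6*6   [E → 6]

S => V => V*E => V*E*E => E*E*E => (S)*E*E => (V)*E*E => (V*E)*E*E => (E*E)*E*E => (6*E)*E*E => (6*6)*E*E => (6*6)*6*E => (6*6)*6*6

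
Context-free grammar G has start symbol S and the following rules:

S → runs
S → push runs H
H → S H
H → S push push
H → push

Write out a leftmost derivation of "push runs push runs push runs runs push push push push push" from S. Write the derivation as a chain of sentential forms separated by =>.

S => push runs H   [S → push runs H]
push runs H => push runs S H   [H → S H]
push runs S H => push runs push runs H H   [S → push runs H]
push runs push runs H H => push runs push runs S push push H   [H → S push push]
push runs push runs S push push H => push runs push runs push runs H push push H   [S → push runs H]
push runs push runs push runs H push push H => push runs push runs push runs S push push push push H   [H → S push push]
push runs push runs push runs S push push push push H => push runs push runs push runs runs push push push push H   [S → runs]
push runs push runs push runs runs push push push push H => push runs push runs push runs runs push push push push push   [H → push]

S => push runs H => push runs S H => push runs push runs H H => push runs push runs S push push H => push runs push runs push runs H push push H => push runs push runs push runs S push push push push H => push runs push runs push runs runs push push push push H => push runs push runs push runs runs push push push push push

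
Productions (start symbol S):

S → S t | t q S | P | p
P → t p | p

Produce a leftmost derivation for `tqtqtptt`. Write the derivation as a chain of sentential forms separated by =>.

S => St   [S → S t]
St => tqSt   [S → t q S]
tqSt => tqtqSt   [S → t q S]
tqtqSt => tqtqStt   [S → S t]
tqtqStt => tqtqPtt   [S → P]
tqtqPtt => tqtqtptt   [P → t p]

S=>St=>tqSt=>tqtqSt=>tqtqStt=>tqtqPtt=>tqtqtptt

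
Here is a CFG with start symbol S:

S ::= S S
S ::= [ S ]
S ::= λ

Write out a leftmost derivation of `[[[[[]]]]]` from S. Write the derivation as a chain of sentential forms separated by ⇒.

S⇒SS⇒[S]S⇒[SS]S⇒[[S]S]S⇒[[[S]]S]S⇒[[[SS]]S]S⇒[[[[S]S]]S]S⇒[[[[[S]]S]]S]S⇒[[[[[]]S]]S]S⇒[[[[[]]]]S]S⇒[[[[[]]]]]S⇒[[[[[]]]]]

S ⇒ SS   [S ::= S S]
SS ⇒ [S]S   [S ::= [ S ]]
[S]S ⇒ [SS]S   [S ::= S S]
[SS]S ⇒ [[S]S]S   [S ::= [ S ]]
[[S]S]S ⇒ [[[S]]S]S   [S ::= [ S ]]
[[[S]]S]S ⇒ [[[SS]]S]S   [S ::= S S]
[[[SS]]S]S ⇒ [[[[S]S]]S]S   [S ::= [ S ]]
[[[[S]S]]S]S ⇒ [[[[[S]]S]]S]S   [S ::= [ S ]]
[[[[[S]]S]]S]S ⇒ [[[[[]]S]]S]S   [S ::= λ]
[[[[[]]S]]S]S ⇒ [[[[[]]]]S]S   [S ::= λ]
[[[[[]]]]S]S ⇒ [[[[[]]]]]S   [S ::= λ]
[[[[[]]]]]S ⇒ [[[[[]]]]]   [S ::= λ]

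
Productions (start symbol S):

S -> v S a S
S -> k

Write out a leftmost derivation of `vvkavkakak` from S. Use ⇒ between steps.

S ⇒ vSaS ⇒ vvSaSaS ⇒ vvkaSaS ⇒ vvkavSaSaS ⇒ vvkavkaSaS ⇒ vvkavkakaS ⇒ vvkavkakak

S ⇒ vSaS   [S -> v S a S]
vSaS ⇒ vvSaSaS   [S -> v S a S]
vvSaSaS ⇒ vvkaSaS   [S -> k]
vvkaSaS ⇒ vvkavSaSaS   [S -> v S a S]
vvkavSaSaS ⇒ vvkavkaSaS   [S -> k]
vvkavkaSaS ⇒ vvkavkakaS   [S -> k]
vvkavkakaS ⇒ vvkavkakak   [S -> k]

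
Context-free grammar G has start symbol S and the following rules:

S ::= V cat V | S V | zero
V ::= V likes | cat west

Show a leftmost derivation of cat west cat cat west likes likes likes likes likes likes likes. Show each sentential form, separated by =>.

S => V cat V   [S ::= V cat V]
V cat V => cat west cat V   [V ::= cat west]
cat west cat V => cat west cat V likes   [V ::= V likes]
cat west cat V likes => cat west cat V likes likes   [V ::= V likes]
cat west cat V likes likes => cat west cat V likes likes likes   [V ::= V likes]
cat west cat V likes likes likes => cat west cat V likes likes likes likes   [V ::= V likes]
cat west cat V likes likes likes likes => cat west cat V likes likes likes likes likes   [V ::= V likes]
cat west cat V likes likes likes likes likes => cat west cat V likes likes likes likes likes likes   [V ::= V likes]
cat west cat V likes likes likes likes likes likes => cat west cat V likes likes likes likes likes likes likes   [V ::= V likes]
cat west cat V likes likes likes likes likes likes likes => cat west cat cat west likes likes likes likes likes likes likes   [V ::= cat west]

S => V cat V => cat west cat V => cat west cat V likes => cat west cat V likes likes => cat west cat V likes likes likes => cat west cat V likes likes likes likes => cat west cat V likes likes likes likes likes => cat west cat V likes likes likes likes likes likes => cat west cat V likes likes likes likes likes likes likes => cat west cat cat west likes likes likes likes likes likes likes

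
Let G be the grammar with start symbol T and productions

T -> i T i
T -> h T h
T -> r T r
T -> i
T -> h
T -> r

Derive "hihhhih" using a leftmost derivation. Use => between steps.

T => hTh => hiTih => hihThih => hihhhih

T => hTh   [T -> h T h]
hTh => hiTih   [T -> i T i]
hiTih => hihThih   [T -> h T h]
hihThih => hihhhih   [T -> h]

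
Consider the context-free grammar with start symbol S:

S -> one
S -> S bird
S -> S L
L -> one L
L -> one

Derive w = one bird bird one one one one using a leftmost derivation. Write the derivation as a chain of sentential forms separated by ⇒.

S ⇒ S L ⇒ S L L ⇒ S bird L L ⇒ S bird bird L L ⇒ one bird bird L L ⇒ one bird bird one L L ⇒ one bird bird one one L ⇒ one bird bird one one one L ⇒ one bird bird one one one one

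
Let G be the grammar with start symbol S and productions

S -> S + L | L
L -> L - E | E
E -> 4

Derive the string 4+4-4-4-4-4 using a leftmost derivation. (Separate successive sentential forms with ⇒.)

S⇒S+L⇒L+L⇒E+L⇒4+L⇒4+L-E⇒4+L-E-E⇒4+L-E-E-E⇒4+L-E-E-E-E⇒4+E-E-E-E-E⇒4+4-E-E-E-E⇒4+4-4-E-E-E⇒4+4-4-4-E-E⇒4+4-4-4-4-E⇒4+4-4-4-4-4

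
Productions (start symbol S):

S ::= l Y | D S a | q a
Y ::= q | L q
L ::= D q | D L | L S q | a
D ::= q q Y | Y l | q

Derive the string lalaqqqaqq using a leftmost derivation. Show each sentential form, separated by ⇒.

S ⇒ lY ⇒ lLq ⇒ lLSqq ⇒ lLSqSqq ⇒ laSqSqq ⇒ lalYqSqq ⇒ lalLqqSqq ⇒ lalaqqSqq ⇒ lalaqqqaqq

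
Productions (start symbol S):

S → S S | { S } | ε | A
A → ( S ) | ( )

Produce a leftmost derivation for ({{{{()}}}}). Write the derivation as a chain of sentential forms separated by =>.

S=>A=>(S)=>(SS)=>({S}S)=>({{S}}S)=>({{{S}}}S)=>({{{{S}}}}S)=>({{{{SS}}}}S)=>({{{{SSS}}}}S)=>({{{{ASS}}}}S)=>({{{{()SS}}}}S)=>({{{{()S}}}}S)=>({{{{()}}}}S)=>({{{{()}}}})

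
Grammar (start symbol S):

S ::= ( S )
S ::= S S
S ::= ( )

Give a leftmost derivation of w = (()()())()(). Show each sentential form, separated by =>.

S => SS   [S ::= S S]
SS => SSS   [S ::= S S]
SSS => (S)SS   [S ::= ( S )]
(S)SS => (SS)SS   [S ::= S S]
(SS)SS => (()S)SS   [S ::= ( )]
(()S)SS => (()SS)SS   [S ::= S S]
(()SS)SS => (()()S)SS   [S ::= ( )]
(()()S)SS => (()()())SS   [S ::= ( )]
(()()())SS => (()()())()S   [S ::= ( )]
(()()())()S => (()()())()()   [S ::= ( )]

S=>SS=>SSS=>(S)SS=>(SS)SS=>(()S)SS=>(()SS)SS=>(()()S)SS=>(()()())SS=>(()()())()S=>(()()())()()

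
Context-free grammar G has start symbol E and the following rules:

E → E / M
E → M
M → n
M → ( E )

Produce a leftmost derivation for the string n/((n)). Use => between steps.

E => E/M => M/M => n/M => n/(E) => n/(M) => n/((E)) => n/((M)) => n/((n))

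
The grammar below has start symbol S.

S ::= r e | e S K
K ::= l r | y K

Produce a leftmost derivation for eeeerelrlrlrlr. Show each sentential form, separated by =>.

S => eSK   [S ::= e S K]
eSK => eeSKK   [S ::= e S K]
eeSKK => eeeSKKK   [S ::= e S K]
eeeSKKK => eeeeSKKKK   [S ::= e S K]
eeeeSKKKK => eeeereKKKK   [S ::= r e]
eeeereKKKK => eeeerelrKKK   [K ::= l r]
eeeerelrKKK => eeeerelrlrKK   [K ::= l r]
eeeerelrlrKK => eeeerelrlrlrK   [K ::= l r]
eeeerelrlrlrK => eeeerelrlrlrlr   [K ::= l r]

S => eSK => eeSKK => eeeSKKK => eeeeSKKKK => eeeereKKKK => eeeerelrKKK => eeeerelrlrKK => eeeerelrlrlrK => eeeerelrlrlrlr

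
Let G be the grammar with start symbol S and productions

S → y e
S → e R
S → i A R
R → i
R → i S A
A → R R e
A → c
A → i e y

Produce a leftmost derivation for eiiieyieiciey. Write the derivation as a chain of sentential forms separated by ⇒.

S⇒eR⇒eiSA⇒eiiARA⇒eiiieyRA⇒eiiieyiSAA⇒eiiieyieRAA⇒eiiieyieiAA⇒eiiieyieicA⇒eiiieyieiciey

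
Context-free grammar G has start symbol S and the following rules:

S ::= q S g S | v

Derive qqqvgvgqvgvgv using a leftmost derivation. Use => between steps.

S=>qSgS=>qqSgSgS=>qqqSgSgSgS=>qqqvgSgSgS=>qqqvgvgSgS=>qqqvgvgqSgSgS=>qqqvgvgqvgSgS=>qqqvgvgqvgvgS=>qqqvgvgqvgvgv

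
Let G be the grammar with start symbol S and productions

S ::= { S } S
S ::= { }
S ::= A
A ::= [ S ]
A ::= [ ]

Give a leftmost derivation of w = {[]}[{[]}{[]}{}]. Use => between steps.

S => {S}S   [S ::= { S } S]
{S}S => {A}S   [S ::= A]
{A}S => {[]}S   [A ::= [ ]]
{[]}S => {[]}A   [S ::= A]
{[]}A => {[]}[S]   [A ::= [ S ]]
{[]}[S] => {[]}[{S}S]   [S ::= { S } S]
{[]}[{S}S] => {[]}[{A}S]   [S ::= A]
{[]}[{A}S] => {[]}[{[]}S]   [A ::= [ ]]
{[]}[{[]}S] => {[]}[{[]}{S}S]   [S ::= { S } S]
{[]}[{[]}{S}S] => {[]}[{[]}{A}S]   [S ::= A]
{[]}[{[]}{A}S] => {[]}[{[]}{[]}S]   [A ::= [ ]]
{[]}[{[]}{[]}S] => {[]}[{[]}{[]}{}]   [S ::= { }]

S => {S}S => {A}S => {[]}S => {[]}A => {[]}[S] => {[]}[{S}S] => {[]}[{A}S] => {[]}[{[]}S] => {[]}[{[]}{S}S] => {[]}[{[]}{A}S] => {[]}[{[]}{[]}S] => {[]}[{[]}{[]}{}]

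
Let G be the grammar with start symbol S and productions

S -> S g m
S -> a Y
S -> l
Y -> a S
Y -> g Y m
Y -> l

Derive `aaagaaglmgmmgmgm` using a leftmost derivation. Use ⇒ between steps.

S ⇒ aY ⇒ aaS ⇒ aaSgm ⇒ aaSgmgm ⇒ aaaYgmgm ⇒ aaagYmgmgm ⇒ aaagaSmgmgm ⇒ aaagaSgmmgmgm ⇒ aaagaaYgmmgmgm ⇒ aaagaagYmgmmgmgm ⇒ aaagaaglmgmmgmgm

S ⇒ aY   [S -> a Y]
aY ⇒ aaS   [Y -> a S]
aaS ⇒ aaSgm   [S -> S g m]
aaSgm ⇒ aaSgmgm   [S -> S g m]
aaSgmgm ⇒ aaaYgmgm   [S -> a Y]
aaaYgmgm ⇒ aaagYmgmgm   [Y -> g Y m]
aaagYmgmgm ⇒ aaagaSmgmgm   [Y -> a S]
aaagaSmgmgm ⇒ aaagaSgmmgmgm   [S -> S g m]
aaagaSgmmgmgm ⇒ aaagaaYgmmgmgm   [S -> a Y]
aaagaaYgmmgmgm ⇒ aaagaagYmgmmgmgm   [Y -> g Y m]
aaagaagYmgmmgmgm ⇒ aaagaaglmgmmgmgm   [Y -> l]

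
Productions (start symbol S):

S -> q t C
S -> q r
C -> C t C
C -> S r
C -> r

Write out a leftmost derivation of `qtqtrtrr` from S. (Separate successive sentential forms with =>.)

S => qtC => qtSr => qtqtCr => qtqtCtCr => qtqtrtCr => qtqtrtrr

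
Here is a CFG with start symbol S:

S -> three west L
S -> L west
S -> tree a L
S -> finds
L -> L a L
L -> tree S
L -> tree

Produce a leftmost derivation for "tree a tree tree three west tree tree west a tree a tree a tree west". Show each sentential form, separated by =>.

S => tree a L   [S -> tree a L]
tree a L => tree a tree S   [L -> tree S]
tree a tree S => tree a tree L west   [S -> L west]
tree a tree L west => tree a tree tree S west   [L -> tree S]
tree a tree tree S west => tree a tree tree three west L west   [S -> three west L]
tree a tree tree three west L west => tree a tree tree three west L a L west   [L -> L a L]
tree a tree tree three west L a L west => tree a tree tree three west L a L a L west   [L -> L a L]
tree a tree tree three west L a L a L west => tree a tree tree three west L a L a L a L west   [L -> L a L]
tree a tree tree three west L a L a L a L west => tree a tree tree three west tree S a L a L a L west   [L -> tree S]
tree a tree tree three west tree S a L a L a L west => tree a tree tree three west tree L west a L a L a L west   [S -> L west]
tree a tree tree three west tree L west a L a L a L west => tree a tree tree three west tree tree west a L a L a L west   [L -> tree]
tree a tree tree three west tree tree west a L a L a L west => tree a tree tree three west tree tree west a tree a L a L west   [L -> tree]
tree a tree tree three west tree tree west a tree a L a L west => tree a tree tree three west tree tree west a tree a tree a L west   [L -> tree]
tree a tree tree three west tree tree west a tree a tree a L west => tree a tree tree three west tree tree west a tree a tree a tree west   [L -> tree]

S => tree a L => tree a tree S => tree a tree L west => tree a tree tree S west => tree a tree tree three west L west => tree a tree tree three west L a L west => tree a tree tree three west L a L a L west => tree a tree tree three west L a L a L a L west => tree a tree tree three west tree S a L a L a L west => tree a tree tree three west tree L west a L a L a L west => tree a tree tree three west tree tree west a L a L a L west => tree a tree tree three west tree tree west a tree a L a L west => tree a tree tree three west tree tree west a tree a tree a L west => tree a tree tree three west tree tree west a tree a tree a tree west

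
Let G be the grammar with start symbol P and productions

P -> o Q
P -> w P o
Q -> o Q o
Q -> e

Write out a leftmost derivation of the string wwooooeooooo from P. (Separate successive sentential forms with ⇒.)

P⇒wPo⇒wwPoo⇒wwoQoo⇒wwooQooo⇒wwoooQoooo⇒wwooooQooooo⇒wwooooeooooo

P ⇒ wPo   [P -> w P o]
wPo ⇒ wwPoo   [P -> w P o]
wwPoo ⇒ wwoQoo   [P -> o Q]
wwoQoo ⇒ wwooQooo   [Q -> o Q o]
wwooQooo ⇒ wwoooQoooo   [Q -> o Q o]
wwoooQoooo ⇒ wwooooQooooo   [Q -> o Q o]
wwooooQooooo ⇒ wwooooeooooo   [Q -> e]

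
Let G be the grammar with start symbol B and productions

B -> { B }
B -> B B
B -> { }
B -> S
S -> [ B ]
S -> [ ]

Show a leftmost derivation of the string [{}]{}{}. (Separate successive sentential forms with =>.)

B=>BB=>SB=>[B]B=>[{}]B=>[{}]BB=>[{}]{}B=>[{}]{}{}

B => BB   [B -> B B]
BB => SB   [B -> S]
SB => [B]B   [S -> [ B ]]
[B]B => [{}]B   [B -> { }]
[{}]B => [{}]BB   [B -> B B]
[{}]BB => [{}]{}B   [B -> { }]
[{}]{}B => [{}]{}{}   [B -> { }]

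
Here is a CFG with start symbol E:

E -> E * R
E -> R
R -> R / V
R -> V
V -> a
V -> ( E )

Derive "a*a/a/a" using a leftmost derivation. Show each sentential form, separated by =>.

E=>E*R=>R*R=>V*R=>a*R=>a*R/V=>a*R/V/V=>a*V/V/V=>a*a/V/V=>a*a/a/V=>a*a/a/a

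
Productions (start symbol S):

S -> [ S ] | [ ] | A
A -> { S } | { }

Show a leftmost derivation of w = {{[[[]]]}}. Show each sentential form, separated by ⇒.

S⇒A⇒{S}⇒{A}⇒{{S}}⇒{{[S]}}⇒{{[[S]]}}⇒{{[[[]]]}}

S ⇒ A   [S -> A]
A ⇒ {S}   [A -> { S }]
{S} ⇒ {A}   [S -> A]
{A} ⇒ {{S}}   [A -> { S }]
{{S}} ⇒ {{[S]}}   [S -> [ S ]]
{{[S]}} ⇒ {{[[S]]}}   [S -> [ S ]]
{{[[S]]}} ⇒ {{[[[]]]}}   [S -> [ ]]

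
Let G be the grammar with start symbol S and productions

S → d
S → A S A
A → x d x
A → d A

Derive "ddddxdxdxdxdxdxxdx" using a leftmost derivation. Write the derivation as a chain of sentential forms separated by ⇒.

S ⇒ ASA ⇒ dASA ⇒ ddASA ⇒ dddASA ⇒ ddddASA ⇒ ddddxdxSA ⇒ ddddxdxASAA ⇒ ddddxdxdASAA ⇒ ddddxdxdxdxSAA ⇒ ddddxdxdxdxdAA ⇒ ddddxdxdxdxdxdxA ⇒ ddddxdxdxdxdxdxxdx

S ⇒ ASA   [S → A S A]
ASA ⇒ dASA   [A → d A]
dASA ⇒ ddASA   [A → d A]
ddASA ⇒ dddASA   [A → d A]
dddASA ⇒ ddddASA   [A → d A]
ddddASA ⇒ ddddxdxSA   [A → x d x]
ddddxdxSA ⇒ ddddxdxASAA   [S → A S A]
ddddxdxASAA ⇒ ddddxdxdASAA   [A → d A]
ddddxdxdASAA ⇒ ddddxdxdxdxSAA   [A → x d x]
ddddxdxdxdxSAA ⇒ ddddxdxdxdxdAA   [S → d]
ddddxdxdxdxdAA ⇒ ddddxdxdxdxdxdxA   [A → x d x]
ddddxdxdxdxdxdxA ⇒ ddddxdxdxdxdxdxxdx   [A → x d x]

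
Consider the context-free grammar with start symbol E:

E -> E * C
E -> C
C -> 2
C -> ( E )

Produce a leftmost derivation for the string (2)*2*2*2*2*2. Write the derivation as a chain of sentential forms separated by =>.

E=>E*C=>E*C*C=>E*C*C*C=>E*C*C*C*C=>E*C*C*C*C*C=>C*C*C*C*C*C=>(E)*C*C*C*C*C=>(C)*C*C*C*C*C=>(2)*C*C*C*C*C=>(2)*2*C*C*C*C=>(2)*2*2*C*C*C=>(2)*2*2*2*C*C=>(2)*2*2*2*2*C=>(2)*2*2*2*2*2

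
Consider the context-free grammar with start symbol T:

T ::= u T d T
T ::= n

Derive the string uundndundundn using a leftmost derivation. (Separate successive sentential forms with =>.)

T => uTdT => uuTdTdT => uundTdT => uundndT => uundnduTdT => uundndundT => uundndunduTdT => uundndundundT => uundndundundn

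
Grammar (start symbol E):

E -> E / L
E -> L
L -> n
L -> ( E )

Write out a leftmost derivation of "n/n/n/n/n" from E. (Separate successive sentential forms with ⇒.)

E ⇒ E/L   [E -> E / L]
E/L ⇒ E/L/L   [E -> E / L]
E/L/L ⇒ E/L/L/L   [E -> E / L]
E/L/L/L ⇒ E/L/L/L/L   [E -> E / L]
E/L/L/L/L ⇒ L/L/L/L/L   [E -> L]
L/L/L/L/L ⇒ n/L/L/L/L   [L -> n]
n/L/L/L/L ⇒ n/n/L/L/L   [L -> n]
n/n/L/L/L ⇒ n/n/n/L/L   [L -> n]
n/n/n/L/L ⇒ n/n/n/n/L   [L -> n]
n/n/n/n/L ⇒ n/n/n/n/n   [L -> n]

E ⇒ E/L ⇒ E/L/L ⇒ E/L/L/L ⇒ E/L/L/L/L ⇒ L/L/L/L/L ⇒ n/L/L/L/L ⇒ n/n/L/L/L ⇒ n/n/n/L/L ⇒ n/n/n/n/L ⇒ n/n/n/n/n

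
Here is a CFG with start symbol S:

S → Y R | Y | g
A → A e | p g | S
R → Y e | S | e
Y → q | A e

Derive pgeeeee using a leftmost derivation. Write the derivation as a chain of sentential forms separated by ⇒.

S ⇒ Y   [S → Y]
Y ⇒ Ae   [Y → A e]
Ae ⇒ Aee   [A → A e]
Aee ⇒ Aeee   [A → A e]
Aeee ⇒ Seee   [A → S]
Seee ⇒ YReee   [S → Y R]
YReee ⇒ AeReee   [Y → A e]
AeReee ⇒ pgeReee   [A → p g]
pgeReee ⇒ pgeeeee   [R → e]

S⇒Y⇒Ae⇒Aee⇒Aeee⇒Seee⇒YReee⇒AeReee⇒pgeReee⇒pgeeeee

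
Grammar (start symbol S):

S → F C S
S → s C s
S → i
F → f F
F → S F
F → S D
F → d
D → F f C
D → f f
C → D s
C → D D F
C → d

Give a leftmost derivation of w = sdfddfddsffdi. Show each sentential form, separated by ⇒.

S ⇒ FCS ⇒ SDCS ⇒ sCsDCS ⇒ sDDFsDCS ⇒ sFfCDFsDCS ⇒ sdfCDFsDCS ⇒ sdfdDFsDCS ⇒ sdfdFfCFsDCS ⇒ sdfddfCFsDCS ⇒ sdfddfdFsDCS ⇒ sdfddfddsDCS ⇒ sdfddfddsffCS ⇒ sdfddfddsffdS ⇒ sdfddfddsffdi

S ⇒ FCS   [S → F C S]
FCS ⇒ SDCS   [F → S D]
SDCS ⇒ sCsDCS   [S → s C s]
sCsDCS ⇒ sDDFsDCS   [C → D D F]
sDDFsDCS ⇒ sFfCDFsDCS   [D → F f C]
sFfCDFsDCS ⇒ sdfCDFsDCS   [F → d]
sdfCDFsDCS ⇒ sdfdDFsDCS   [C → d]
sdfdDFsDCS ⇒ sdfdFfCFsDCS   [D → F f C]
sdfdFfCFsDCS ⇒ sdfddfCFsDCS   [F → d]
sdfddfCFsDCS ⇒ sdfddfdFsDCS   [C → d]
sdfddfdFsDCS ⇒ sdfddfddsDCS   [F → d]
sdfddfddsDCS ⇒ sdfddfddsffCS   [D → f f]
sdfddfddsffCS ⇒ sdfddfddsffdS   [C → d]
sdfddfddsffdS ⇒ sdfddfddsffdi   [S → i]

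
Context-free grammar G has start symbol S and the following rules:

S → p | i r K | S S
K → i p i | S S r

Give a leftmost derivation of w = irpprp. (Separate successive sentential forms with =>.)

S => SS   [S → S S]
SS => irKS   [S → i r K]
irKS => irSSrS   [K → S S r]
irSSrS => irpSrS   [S → p]
irpSrS => irpprS   [S → p]
irpprS => irpprp   [S → p]

S => SS => irKS => irSSrS => irpSrS => irpprS => irpprp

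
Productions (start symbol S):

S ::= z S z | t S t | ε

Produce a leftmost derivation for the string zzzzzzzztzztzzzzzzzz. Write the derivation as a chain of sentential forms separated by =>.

S => zSz => zzSzz => zzzSzzz => zzzzSzzzz => zzzzzSzzzzz => zzzzzzSzzzzzz => zzzzzzzSzzzzzzz => zzzzzzzzSzzzzzzzz => zzzzzzzztStzzzzzzzz => zzzzzzzztzSztzzzzzzzz => zzzzzzzztzztzzzzzzzz

S => zSz   [S ::= z S z]
zSz => zzSzz   [S ::= z S z]
zzSzz => zzzSzzz   [S ::= z S z]
zzzSzzz => zzzzSzzzz   [S ::= z S z]
zzzzSzzzz => zzzzzSzzzzz   [S ::= z S z]
zzzzzSzzzzz => zzzzzzSzzzzzz   [S ::= z S z]
zzzzzzSzzzzzz => zzzzzzzSzzzzzzz   [S ::= z S z]
zzzzzzzSzzzzzzz => zzzzzzzzSzzzzzzzz   [S ::= z S z]
zzzzzzzzSzzzzzzzz => zzzzzzzztStzzzzzzzz   [S ::= t S t]
zzzzzzzztStzzzzzzzz => zzzzzzzztzSztzzzzzzzz   [S ::= z S z]
zzzzzzzztzSztzzzzzzzz => zzzzzzzztzztzzzzzzzz   [S ::= ε]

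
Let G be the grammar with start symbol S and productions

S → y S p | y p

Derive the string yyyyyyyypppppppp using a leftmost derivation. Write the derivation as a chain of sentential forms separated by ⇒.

S ⇒ ySp ⇒ yySpp ⇒ yyySppp ⇒ yyyySpppp ⇒ yyyyySppppp ⇒ yyyyyySpppppp ⇒ yyyyyyySppppppp ⇒ yyyyyyyypppppppp

S ⇒ ySp   [S → y S p]
ySp ⇒ yySpp   [S → y S p]
yySpp ⇒ yyySppp   [S → y S p]
yyySppp ⇒ yyyySpppp   [S → y S p]
yyyySpppp ⇒ yyyyySppppp   [S → y S p]
yyyyySppppp ⇒ yyyyyySpppppp   [S → y S p]
yyyyyySpppppp ⇒ yyyyyyySppppppp   [S → y S p]
yyyyyyySppppppp ⇒ yyyyyyyypppppppp   [S → y p]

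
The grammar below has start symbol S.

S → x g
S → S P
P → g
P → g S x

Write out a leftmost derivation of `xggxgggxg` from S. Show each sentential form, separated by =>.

S => SP => SPP => xgPP => xggSxP => xggSPxP => xggSPPxP => xggxgPPxP => xggxggPxP => xggxgggxP => xggxgggxg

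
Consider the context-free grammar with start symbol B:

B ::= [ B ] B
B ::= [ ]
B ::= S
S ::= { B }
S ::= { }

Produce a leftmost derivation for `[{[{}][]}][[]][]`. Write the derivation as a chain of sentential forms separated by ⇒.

B ⇒ [B]B   [B ::= [ B ] B]
[B]B ⇒ [S]B   [B ::= S]
[S]B ⇒ [{B}]B   [S ::= { B }]
[{B}]B ⇒ [{[B]B}]B   [B ::= [ B ] B]
[{[B]B}]B ⇒ [{[S]B}]B   [B ::= S]
[{[S]B}]B ⇒ [{[{}]B}]B   [S ::= { }]
[{[{}]B}]B ⇒ [{[{}][]}]B   [B ::= [ ]]
[{[{}][]}]B ⇒ [{[{}][]}][B]B   [B ::= [ B ] B]
[{[{}][]}][B]B ⇒ [{[{}][]}][[]]B   [B ::= [ ]]
[{[{}][]}][[]]B ⇒ [{[{}][]}][[]][]   [B ::= [ ]]

B ⇒ [B]B ⇒ [S]B ⇒ [{B}]B ⇒ [{[B]B}]B ⇒ [{[S]B}]B ⇒ [{[{}]B}]B ⇒ [{[{}][]}]B ⇒ [{[{}][]}][B]B ⇒ [{[{}][]}][[]]B ⇒ [{[{}][]}][[]][]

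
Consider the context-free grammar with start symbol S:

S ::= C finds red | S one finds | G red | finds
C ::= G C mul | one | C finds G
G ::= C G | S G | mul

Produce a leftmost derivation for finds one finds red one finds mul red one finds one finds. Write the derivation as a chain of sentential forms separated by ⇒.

S ⇒ S one finds ⇒ S one finds one finds ⇒ G red one finds one finds ⇒ S G red one finds one finds ⇒ finds G red one finds one finds ⇒ finds S G red one finds one finds ⇒ finds S one finds G red one finds one finds ⇒ finds C finds red one finds G red one finds one finds ⇒ finds one finds red one finds G red one finds one finds ⇒ finds one finds red one finds mul red one finds one finds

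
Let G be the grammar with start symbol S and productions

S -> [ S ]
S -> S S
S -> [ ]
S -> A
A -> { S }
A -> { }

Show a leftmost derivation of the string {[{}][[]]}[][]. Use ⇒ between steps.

S ⇒ SS ⇒ SSS ⇒ ASS ⇒ {S}SS ⇒ {SS}SS ⇒ {[S]S}SS ⇒ {[A]S}SS ⇒ {[{}]S}SS ⇒ {[{}][S]}SS ⇒ {[{}][[]]}SS ⇒ {[{}][[]]}[]S ⇒ {[{}][[]]}[][]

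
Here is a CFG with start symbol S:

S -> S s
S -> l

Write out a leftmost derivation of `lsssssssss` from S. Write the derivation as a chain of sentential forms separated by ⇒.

S ⇒ Ss   [S -> S s]
Ss ⇒ Sss   [S -> S s]
Sss ⇒ Ssss   [S -> S s]
Ssss ⇒ Sssss   [S -> S s]
Sssss ⇒ Ssssss   [S -> S s]
Ssssss ⇒ Sssssss   [S -> S s]
Sssssss ⇒ Ssssssss   [S -> S s]
Ssssssss ⇒ Sssssssss   [S -> S s]
Sssssssss ⇒ Ssssssssss   [S -> S s]
Ssssssssss ⇒ lsssssssss   [S -> l]

S ⇒ Ss ⇒ Sss ⇒ Ssss ⇒ Sssss ⇒ Ssssss ⇒ Sssssss ⇒ Ssssssss ⇒ Sssssssss ⇒ Ssssssssss ⇒ lsssssssss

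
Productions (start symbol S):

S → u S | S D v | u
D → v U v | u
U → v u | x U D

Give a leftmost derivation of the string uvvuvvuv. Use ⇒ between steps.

S⇒SDv⇒SDvDv⇒uDvDv⇒uvUvvDv⇒uvvuvvDv⇒uvvuvvuv

S ⇒ SDv   [S → S D v]
SDv ⇒ SDvDv   [S → S D v]
SDvDv ⇒ uDvDv   [S → u]
uDvDv ⇒ uvUvvDv   [D → v U v]
uvUvvDv ⇒ uvvuvvDv   [U → v u]
uvvuvvDv ⇒ uvvuvvuv   [D → u]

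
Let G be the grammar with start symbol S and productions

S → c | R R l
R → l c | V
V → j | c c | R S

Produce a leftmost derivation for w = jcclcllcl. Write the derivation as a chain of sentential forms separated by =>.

S => RRl   [S → R R l]
RRl => VRl   [R → V]
VRl => RSRl   [V → R S]
RSRl => VSRl   [R → V]
VSRl => jSRl   [V → j]
jSRl => jRRlRl   [S → R R l]
jRRlRl => jVRlRl   [R → V]
jVRlRl => jccRlRl   [V → c c]
jccRlRl => jcclclRl   [R → l c]
jcclclRl => jcclcllcl   [R → l c]

S=>RRl=>VRl=>RSRl=>VSRl=>jSRl=>jRRlRl=>jVRlRl=>jccRlRl=>jcclclRl=>jcclcllcl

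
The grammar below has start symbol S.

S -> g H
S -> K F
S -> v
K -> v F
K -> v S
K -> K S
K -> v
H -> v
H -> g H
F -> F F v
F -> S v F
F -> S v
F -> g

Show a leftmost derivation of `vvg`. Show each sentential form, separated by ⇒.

S ⇒ KF ⇒ vSF ⇒ vvF ⇒ vvg

S ⇒ KF   [S -> K F]
KF ⇒ vSF   [K -> v S]
vSF ⇒ vvF   [S -> v]
vvF ⇒ vvg   [F -> g]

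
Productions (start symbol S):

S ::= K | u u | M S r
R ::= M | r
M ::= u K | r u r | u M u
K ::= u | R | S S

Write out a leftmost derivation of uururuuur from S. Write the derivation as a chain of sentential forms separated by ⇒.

S ⇒ MSr ⇒ uMuSr ⇒ uuMuuSr ⇒ uururuuSr ⇒ uururuuKr ⇒ uururuuur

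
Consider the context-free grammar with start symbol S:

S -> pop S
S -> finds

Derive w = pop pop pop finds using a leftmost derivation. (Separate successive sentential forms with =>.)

S => pop S => pop pop S => pop pop pop S => pop pop pop finds

S => pop S   [S -> pop S]
pop S => pop pop S   [S -> pop S]
pop pop S => pop pop pop S   [S -> pop S]
pop pop pop S => pop pop pop finds   [S -> finds]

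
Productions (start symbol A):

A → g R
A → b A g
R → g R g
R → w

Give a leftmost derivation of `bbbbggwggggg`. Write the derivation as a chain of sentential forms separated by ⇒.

A⇒bAg⇒bbAgg⇒bbbAggg⇒bbbbAgggg⇒bbbbgRgggg⇒bbbbggRggggg⇒bbbbggwggggg

A ⇒ bAg   [A → b A g]
bAg ⇒ bbAgg   [A → b A g]
bbAgg ⇒ bbbAggg   [A → b A g]
bbbAggg ⇒ bbbbAgggg   [A → b A g]
bbbbAgggg ⇒ bbbbgRgggg   [A → g R]
bbbbgRgggg ⇒ bbbbggRggggg   [R → g R g]
bbbbggRggggg ⇒ bbbbggwggggg   [R → w]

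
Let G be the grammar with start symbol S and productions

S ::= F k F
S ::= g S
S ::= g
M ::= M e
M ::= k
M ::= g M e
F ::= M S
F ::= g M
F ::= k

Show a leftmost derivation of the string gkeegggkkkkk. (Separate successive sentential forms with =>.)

S => FkF => MSkF => gMeSkF => gMeeSkF => gkeeSkF => gkeegSkF => gkeeggSkF => gkeegggSkF => gkeegggFkFkF => gkeegggkkFkF => gkeegggkkkkF => gkeegggkkkkk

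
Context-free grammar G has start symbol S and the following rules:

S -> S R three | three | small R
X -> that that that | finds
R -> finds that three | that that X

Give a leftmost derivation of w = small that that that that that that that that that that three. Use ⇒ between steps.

S ⇒ S R three   [S -> S R three]
S R three ⇒ small R R three   [S -> small R]
small R R three ⇒ small that that X R three   [R -> that that X]
small that that X R three ⇒ small that that that that that R three   [X -> that that that]
small that that that that that R three ⇒ small that that that that that that that X three   [R -> that that X]
small that that that that that that that X three ⇒ small that that that that that that that that that that three   [X -> that that that]

S ⇒ S R three ⇒ small R R three ⇒ small that that X R three ⇒ small that that that that that R three ⇒ small that that that that that that that X three ⇒ small that that that that that that that that that that three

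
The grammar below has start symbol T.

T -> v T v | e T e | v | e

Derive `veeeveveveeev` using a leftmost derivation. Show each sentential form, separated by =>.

T => vTv => veTev => veeTeev => veeeTeeev => veeevTveeev => veeeveTeveeev => veeeveveveeev

T => vTv   [T -> v T v]
vTv => veTev   [T -> e T e]
veTev => veeTeev   [T -> e T e]
veeTeev => veeeTeeev   [T -> e T e]
veeeTeeev => veeevTveeev   [T -> v T v]
veeevTveeev => veeeveTeveeev   [T -> e T e]
veeeveTeveeev => veeeveveveeev   [T -> v]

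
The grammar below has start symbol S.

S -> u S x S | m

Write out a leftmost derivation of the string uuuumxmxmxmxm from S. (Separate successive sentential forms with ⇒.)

S ⇒ uSxS ⇒ uuSxSxS ⇒ uuuSxSxSxS ⇒ uuuuSxSxSxSxS ⇒ uuuumxSxSxSxS ⇒ uuuumxmxSxSxS ⇒ uuuumxmxmxSxS ⇒ uuuumxmxmxmxS ⇒ uuuumxmxmxmxm

S ⇒ uSxS   [S -> u S x S]
uSxS ⇒ uuSxSxS   [S -> u S x S]
uuSxSxS ⇒ uuuSxSxSxS   [S -> u S x S]
uuuSxSxSxS ⇒ uuuuSxSxSxSxS   [S -> u S x S]
uuuuSxSxSxSxS ⇒ uuuumxSxSxSxS   [S -> m]
uuuumxSxSxSxS ⇒ uuuumxmxSxSxS   [S -> m]
uuuumxmxSxSxS ⇒ uuuumxmxmxSxS   [S -> m]
uuuumxmxmxSxS ⇒ uuuumxmxmxmxS   [S -> m]
uuuumxmxmxmxS ⇒ uuuumxmxmxmxm   [S -> m]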